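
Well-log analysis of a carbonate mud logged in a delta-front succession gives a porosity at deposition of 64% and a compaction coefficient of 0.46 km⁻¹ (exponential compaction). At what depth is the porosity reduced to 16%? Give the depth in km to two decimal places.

Invert Athy's law: z = ln(phi₀/phi) / β
z = ln(0.64/0.16) / 0.46 = ln(4) / 0.46 = 1.3863 / 0.46 = 3.014 km

3.01 km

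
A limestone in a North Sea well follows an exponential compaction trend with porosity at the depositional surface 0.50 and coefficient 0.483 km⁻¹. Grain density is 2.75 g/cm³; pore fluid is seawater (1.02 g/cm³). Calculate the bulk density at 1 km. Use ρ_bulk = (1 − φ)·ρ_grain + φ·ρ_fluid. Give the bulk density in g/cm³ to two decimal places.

Porosity at depth: φ = 0.5·exp(−0.483×1) = 0.5×0.6169 = 0.3085
Bulk density: ρ_b = (1−φ)ρ_g + φ·ρ_f = 0.6915×2.75 + 0.3085×1.02
       = 1.902 + 0.315 = 2.216 g/cm³

2.22 g/cm³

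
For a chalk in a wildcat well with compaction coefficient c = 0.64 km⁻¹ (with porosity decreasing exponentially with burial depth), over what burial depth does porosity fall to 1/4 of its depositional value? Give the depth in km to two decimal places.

φ/φ₀ = 1/4 ⇒ exp(−c·d) = 1/4 ⇒ d = ln(4) / c
d = 1.3863 / 0.64 = 2.166 km

2.17 km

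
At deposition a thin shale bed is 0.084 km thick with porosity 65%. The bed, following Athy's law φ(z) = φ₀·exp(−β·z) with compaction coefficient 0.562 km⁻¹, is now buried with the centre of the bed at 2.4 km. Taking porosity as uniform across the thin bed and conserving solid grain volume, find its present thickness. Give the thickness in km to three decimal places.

0.035 km

Porosity at 2.4 km: φ = 0.65·exp(−0.562×2.4) = 0.1687
Solid-volume conservation: h(1−φ) = h₀(1−φ₀) ⇒ h = h₀·(1−φ₀)/(1−φ)
h = 0.084 × (1 − 0.65)/(1 − 0.1687) = 0.084 × 0.4210 = 0.0354 km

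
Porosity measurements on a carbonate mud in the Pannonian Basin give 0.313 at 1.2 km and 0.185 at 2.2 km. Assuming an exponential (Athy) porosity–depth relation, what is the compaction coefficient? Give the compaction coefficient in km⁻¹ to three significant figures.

Athy: n(d) = n₀ e^(−cd) ⇒ n₁/n₂ = e^{c(d₂−d₁)} ⇒ c = ln(n₁/n₂)/(d₂−d₁)
c = ln(0.313/0.185) / (2.2 − 1.2) = ln(1.692) / 1 = 0.5258 / 1 = 0.5258 km⁻¹

0.526 km⁻¹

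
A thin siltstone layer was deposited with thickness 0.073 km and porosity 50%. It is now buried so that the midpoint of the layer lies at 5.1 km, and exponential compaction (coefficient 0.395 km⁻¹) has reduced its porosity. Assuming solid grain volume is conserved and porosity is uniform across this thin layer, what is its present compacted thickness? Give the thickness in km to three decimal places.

Porosity at 5.1 km: n = 0.5·exp(−0.395×5.1) = 0.0667
Solid-volume conservation: h(1−n) = h₀(1−n₀) ⇒ h = h₀·(1−n₀)/(1−n)
h = 0.073 × (1 − 0.5)/(1 − 0.0667) = 0.073 × 0.5357 = 0.0391 km

0.039 km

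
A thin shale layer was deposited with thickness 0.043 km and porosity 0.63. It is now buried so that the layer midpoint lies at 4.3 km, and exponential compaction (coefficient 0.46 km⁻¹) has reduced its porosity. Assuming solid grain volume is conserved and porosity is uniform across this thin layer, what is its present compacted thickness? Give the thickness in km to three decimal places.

0.017 km

Porosity at 4.3 km: φ = 0.63·exp(−0.46×4.3) = 0.0872
Solid-volume conservation: h(1−φ) = h₀(1−φ₀) ⇒ h = h₀·(1−φ₀)/(1−φ)
h = 0.043 × (1 − 0.63)/(1 − 0.0872) = 0.043 × 0.4053 = 0.0174 km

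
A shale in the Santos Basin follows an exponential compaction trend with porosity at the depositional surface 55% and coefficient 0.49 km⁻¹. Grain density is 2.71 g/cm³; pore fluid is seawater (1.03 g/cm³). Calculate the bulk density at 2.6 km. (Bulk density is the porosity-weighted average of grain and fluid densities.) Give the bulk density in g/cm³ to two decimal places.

Porosity at depth: φ = 0.55·exp(−0.49×2.6) = 0.55×0.2797 = 0.1538
Bulk density: ρ_b = (1−φ)ρ_g + φ·ρ_f = 0.8462×2.71 + 0.1538×1.03
       = 2.293 + 0.158 = 2.452 g/cm³

2.45 g/cm³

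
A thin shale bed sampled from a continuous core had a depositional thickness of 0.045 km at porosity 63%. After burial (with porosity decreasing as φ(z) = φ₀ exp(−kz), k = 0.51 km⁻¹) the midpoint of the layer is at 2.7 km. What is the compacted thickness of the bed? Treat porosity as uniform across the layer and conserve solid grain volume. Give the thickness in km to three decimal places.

0.020 km

Porosity at 2.7 km: φ = 0.63·exp(−0.51×2.7) = 0.1590
Solid-volume conservation: h(1−φ) = h₀(1−φ₀) ⇒ h = h₀·(1−φ₀)/(1−φ)
h = 0.045 × (1 − 0.63)/(1 − 0.1590) = 0.045 × 0.4399 = 0.0198 km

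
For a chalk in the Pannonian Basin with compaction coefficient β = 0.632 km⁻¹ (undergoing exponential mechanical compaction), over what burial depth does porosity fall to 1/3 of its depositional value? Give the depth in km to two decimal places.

1.74 km

φ/φ₀ = 1/3 ⇒ exp(−β·z) = 1/3 ⇒ z = ln(3) / β
z = 1.0986 / 0.632 = 1.738 km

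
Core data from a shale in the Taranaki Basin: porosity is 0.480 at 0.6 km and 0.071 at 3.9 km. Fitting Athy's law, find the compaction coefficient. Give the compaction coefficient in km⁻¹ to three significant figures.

Athy: phi(d) = phi₀ e^(−βd) ⇒ phi₁/phi₂ = e^{β(d₂−d₁)} ⇒ β = ln(phi₁/phi₂)/(d₂−d₁)
β = ln(0.48/0.071) / (3.9 − 0.6) = ln(6.761) / 3.3 = 1.9111 / 3.3 = 0.5791 km⁻¹

0.579 km⁻¹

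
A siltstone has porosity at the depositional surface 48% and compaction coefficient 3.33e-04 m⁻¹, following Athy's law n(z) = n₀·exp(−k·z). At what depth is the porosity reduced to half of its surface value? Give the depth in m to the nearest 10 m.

Working in km (1 km = 1000 m; k in km⁻¹ = k in m⁻¹ × 1000):
n/n₀ = 1/2 ⇒ exp(−k·z) = 1/2 ⇒ z = ln(2) / k
z = 0.6931 / 0.333 = 2.082 km

2080 m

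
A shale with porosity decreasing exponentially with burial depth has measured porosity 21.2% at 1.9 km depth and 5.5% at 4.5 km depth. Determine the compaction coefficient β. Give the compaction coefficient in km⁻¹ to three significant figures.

Athy: n(d) = n₀ e^(−βd) ⇒ n₁/n₂ = e^{β(d₂−d₁)} ⇒ β = ln(n₁/n₂)/(d₂−d₁)
β = ln(0.212/0.055) / (4.5 − 1.9) = ln(3.855) / 2.6 = 1.3493 / 2.6 = 0.5189 km⁻¹

0.519 km⁻¹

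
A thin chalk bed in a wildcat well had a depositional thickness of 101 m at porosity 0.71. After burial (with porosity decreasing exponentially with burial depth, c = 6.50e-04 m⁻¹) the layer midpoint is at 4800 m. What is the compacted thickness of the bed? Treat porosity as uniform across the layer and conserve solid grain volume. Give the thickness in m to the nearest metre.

Working in km (1 km = 1000 m; c in km⁻¹ = c in m⁻¹ × 1000):
Porosity at 4.8 km: n = 0.71·exp(−0.65×4.8) = 0.0314
Solid-volume conservation: h(1−n) = h₀(1−n₀) ⇒ h = h₀·(1−n₀)/(1−n)
h = 0.101 × (1 − 0.71)/(1 − 0.0314) = 0.101 × 0.2994 = 0.0302 km

30 m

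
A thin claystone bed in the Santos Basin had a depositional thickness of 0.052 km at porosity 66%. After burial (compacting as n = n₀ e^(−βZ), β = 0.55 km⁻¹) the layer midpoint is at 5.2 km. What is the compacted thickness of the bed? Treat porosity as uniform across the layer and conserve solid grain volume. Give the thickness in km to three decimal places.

0.018 km

Porosity at 5.2 km: n = 0.66·exp(−0.55×5.2) = 0.0378
Solid-volume conservation: h(1−n) = h₀(1−n₀) ⇒ h = h₀·(1−n₀)/(1−n)
h = 0.052 × (1 − 0.66)/(1 − 0.0378) = 0.052 × 0.3534 = 0.0184 km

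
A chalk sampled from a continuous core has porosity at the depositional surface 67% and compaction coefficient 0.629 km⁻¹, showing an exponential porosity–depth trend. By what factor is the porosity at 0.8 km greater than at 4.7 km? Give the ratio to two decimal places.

11.62

n(d₁)/n(d₂) = e^(−c·d₁)/e^(−c·d₂) = e^{c(d₂−d₁)}
= exp(0.629 × 3.9) = exp(2.453) = 11.6243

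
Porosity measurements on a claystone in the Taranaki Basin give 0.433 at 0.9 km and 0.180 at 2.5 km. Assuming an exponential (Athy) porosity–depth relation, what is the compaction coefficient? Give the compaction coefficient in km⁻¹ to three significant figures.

0.549 km⁻¹

Athy: n(Z) = n₀ e^(−cZ) ⇒ n₁/n₂ = e^{c(Z₂−Z₁)} ⇒ c = ln(n₁/n₂)/(Z₂−Z₁)
c = ln(0.433/0.18) / (2.5 − 0.9) = ln(2.406) / 1.6 = 0.8778 / 1.6 = 0.5486 km⁻¹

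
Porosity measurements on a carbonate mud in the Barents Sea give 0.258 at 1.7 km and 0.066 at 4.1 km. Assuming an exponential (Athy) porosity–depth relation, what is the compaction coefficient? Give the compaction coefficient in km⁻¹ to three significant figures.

0.568 km⁻¹

Athy: φ(d) = φ₀ e^(−βd) ⇒ φ₁/φ₂ = e^{β(d₂−d₁)} ⇒ β = ln(φ₁/φ₂)/(d₂−d₁)
β = ln(0.258/0.066) / (4.1 − 1.7) = ln(3.909) / 2.4 = 1.3633 / 2.4 = 0.568 km⁻¹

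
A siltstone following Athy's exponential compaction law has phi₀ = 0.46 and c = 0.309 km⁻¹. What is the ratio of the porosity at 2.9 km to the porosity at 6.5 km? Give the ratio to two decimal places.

3.04

phi(d₁)/phi(d₂) = e^(−c·d₁)/e^(−c·d₂) = e^{c(d₂−d₁)}
= exp(0.309 × 3.6) = exp(1.112) = 3.0416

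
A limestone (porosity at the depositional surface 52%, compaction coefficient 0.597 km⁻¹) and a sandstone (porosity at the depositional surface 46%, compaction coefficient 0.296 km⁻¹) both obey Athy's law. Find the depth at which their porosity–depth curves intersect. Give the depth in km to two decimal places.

0.41 km

Set phi₀ₐ e^(−cₐz) = phi₀ᵦ e^(−cᵦz) ⇒ ln(phi₀ₐ/phi₀ᵦ) = (cₐ − cᵦ)·z
z = ln(0.52/0.46) / (0.597 − 0.296) = 0.1226 / 0.301 = 0.407 km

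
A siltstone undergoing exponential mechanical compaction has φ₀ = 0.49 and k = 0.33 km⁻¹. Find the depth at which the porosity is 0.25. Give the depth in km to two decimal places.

Invert Athy's law: d = ln(φ₀/φ) / k
d = ln(0.49/0.25) / 0.33 = ln(1.96) / 0.33 = 0.6729 / 0.33 = 2.039 km

2.04 km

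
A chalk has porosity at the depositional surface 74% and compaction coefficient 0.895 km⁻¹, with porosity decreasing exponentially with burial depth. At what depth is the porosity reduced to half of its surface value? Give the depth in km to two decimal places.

φ/φ₀ = 1/2 ⇒ exp(−β·z) = 1/2 ⇒ z = ln(2) / β
z = 0.6931 / 0.895 = 0.774 km

0.77 km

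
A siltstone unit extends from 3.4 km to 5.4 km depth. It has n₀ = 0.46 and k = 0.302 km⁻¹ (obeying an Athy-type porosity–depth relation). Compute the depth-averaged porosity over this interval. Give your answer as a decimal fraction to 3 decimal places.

⟨n⟩ = (1/(Z₂−Z₁)) ∫ n₀ e^(−kZ) dZ = n₀·(e^(−k·Z₁) − e^(−k·Z₂)) / (k·(Z₂−Z₁))
e^(−0.302×3.4) = 0.3582; e^(−0.302×5.4) = 0.1958
⟨n⟩ = 0.46 × (0.3582 − 0.1958) / (0.302 × 2) = 0.46 × 0.2688 = 0.1237

0.124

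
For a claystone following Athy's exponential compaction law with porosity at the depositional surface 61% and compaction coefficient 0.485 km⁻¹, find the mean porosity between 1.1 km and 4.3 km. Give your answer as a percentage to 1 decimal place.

18.2%

⟨phi⟩ = (1/(d₂−d₁)) ∫ phi₀ e^(−cd) dd = phi₀·(e^(−c·d₁) − e^(−c·d₂)) / (c·(d₂−d₁))
e^(−0.485×1.1) = 0.5865; e^(−0.485×4.3) = 0.1242
⟨phi⟩ = 0.61 × (0.5865 − 0.1242) / (0.485 × 3.2) = 0.61 × 0.2979 = 0.1817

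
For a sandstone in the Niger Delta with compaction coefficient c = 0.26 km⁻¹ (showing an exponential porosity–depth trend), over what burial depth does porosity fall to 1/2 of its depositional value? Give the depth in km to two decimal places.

phi/phi₀ = 1/2 ⇒ exp(−c·d) = 1/2 ⇒ d = ln(2) / c
d = 0.6931 / 0.26 = 2.666 km

2.67 km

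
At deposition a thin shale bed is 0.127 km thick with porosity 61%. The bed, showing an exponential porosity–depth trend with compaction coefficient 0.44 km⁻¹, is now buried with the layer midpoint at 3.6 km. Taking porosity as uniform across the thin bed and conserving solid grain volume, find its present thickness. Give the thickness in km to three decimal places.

0.057 km

Porosity at 3.6 km: φ = 0.61·exp(−0.44×3.6) = 0.1251
Solid-volume conservation: h(1−φ) = h₀(1−φ₀) ⇒ h = h₀·(1−φ₀)/(1−φ)
h = 0.127 × (1 − 0.61)/(1 − 0.1251) = 0.127 × 0.4458 = 0.0566 km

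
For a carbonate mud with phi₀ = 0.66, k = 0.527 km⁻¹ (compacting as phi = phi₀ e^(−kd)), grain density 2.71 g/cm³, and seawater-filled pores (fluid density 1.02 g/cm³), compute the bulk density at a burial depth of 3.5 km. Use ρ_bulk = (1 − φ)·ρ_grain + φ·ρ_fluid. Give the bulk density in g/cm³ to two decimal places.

2.53 g/cm³

Porosity at depth: phi = 0.66·exp(−0.527×3.5) = 0.66×0.1581 = 0.1043
Bulk density: ρ_b = (1−phi)ρ_g + phi·ρ_f = 0.8957×2.71 + 0.1043×1.02
       = 2.427 + 0.106 = 2.534 g/cm³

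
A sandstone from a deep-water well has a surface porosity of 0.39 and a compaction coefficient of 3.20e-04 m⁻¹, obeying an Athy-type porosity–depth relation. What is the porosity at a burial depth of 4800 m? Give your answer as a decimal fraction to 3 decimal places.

Working in km (1 km = 1000 m; β in km⁻¹ = β in m⁻¹ × 1000):
phi = phi₀·exp(−β·d) = 0.39 × exp(−0.32 × 4.8) = 0.39 × exp(−1.536)
  = 0.39 × 0.2152 = 0.0839

0.084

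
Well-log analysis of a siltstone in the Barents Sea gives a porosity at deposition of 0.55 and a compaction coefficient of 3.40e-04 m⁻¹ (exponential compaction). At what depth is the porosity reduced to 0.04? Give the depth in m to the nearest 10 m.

Working in km (1 km = 1000 m; c in km⁻¹ = c in m⁻¹ × 1000):
Invert Athy's law: z = ln(n₀/n) / c
z = ln(0.55/0.04) / 0.34 = ln(13.75) / 0.34 = 2.6210 / 0.34 = 7.709 km

7710 m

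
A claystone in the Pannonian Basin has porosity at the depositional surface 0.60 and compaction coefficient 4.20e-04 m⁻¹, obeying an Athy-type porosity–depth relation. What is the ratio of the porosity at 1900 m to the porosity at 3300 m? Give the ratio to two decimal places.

1.80

Working in km (1 km = 1000 m; k in km⁻¹ = k in m⁻¹ × 1000):
phi(z₁)/phi(z₂) = e^(−k·z₁)/e^(−k·z₂) = e^{k(z₂−z₁)}
= exp(0.42 × 1.4) = exp(0.588) = 1.8004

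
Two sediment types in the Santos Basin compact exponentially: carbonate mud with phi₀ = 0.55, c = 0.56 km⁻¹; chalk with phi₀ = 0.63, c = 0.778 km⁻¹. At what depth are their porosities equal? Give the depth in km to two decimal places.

0.62 km

Set phi₀ₐ e^(−cₐz) = phi₀ᵦ e^(−cᵦz) ⇒ ln(phi₀ₐ/phi₀ᵦ) = (cₐ − cᵦ)·z
z = ln(0.55/0.63) / (0.56 − 0.778) = -0.1358 / -0.218 = 0.623 km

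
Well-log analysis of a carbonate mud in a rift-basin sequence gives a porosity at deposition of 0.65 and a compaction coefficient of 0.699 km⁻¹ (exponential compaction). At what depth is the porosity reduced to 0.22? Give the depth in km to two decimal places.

1.55 km

Invert Athy's law: z = ln(n₀/n) / k
z = ln(0.65/0.22) / 0.699 = ln(2.955) / 0.699 = 1.0833 / 0.699 = 1.550 km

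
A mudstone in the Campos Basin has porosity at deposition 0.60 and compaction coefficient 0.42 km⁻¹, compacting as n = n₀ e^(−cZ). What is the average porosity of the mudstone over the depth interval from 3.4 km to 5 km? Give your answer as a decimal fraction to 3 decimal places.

⟨n⟩ = (1/(Z₂−Z₁)) ∫ n₀ e^(−cZ) dZ = n₀·(e^(−c·Z₁) − e^(−c·Z₂)) / (c·(Z₂−Z₁))
e^(−0.42×3.4) = 0.2398; e^(−0.42×5) = 0.1225
⟨n⟩ = 0.6 × (0.2398 − 0.1225) / (0.42 × 1.6) = 0.6 × 0.1746 = 0.1048

0.105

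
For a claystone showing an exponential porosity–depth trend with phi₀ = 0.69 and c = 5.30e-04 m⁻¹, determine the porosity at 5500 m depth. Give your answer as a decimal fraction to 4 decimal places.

Working in km (1 km = 1000 m; c in km⁻¹ = c in m⁻¹ × 1000):
phi = phi₀·exp(−c·d) = 0.69 × exp(−0.53 × 5.5) = 0.69 × exp(−2.915)
  = 0.69 × 0.0542 = 0.0374

0.0374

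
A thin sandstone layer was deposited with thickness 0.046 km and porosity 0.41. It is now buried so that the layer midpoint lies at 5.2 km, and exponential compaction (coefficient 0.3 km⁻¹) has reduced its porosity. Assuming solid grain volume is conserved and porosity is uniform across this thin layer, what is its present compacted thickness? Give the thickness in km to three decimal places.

0.030 km

Porosity at 5.2 km: n = 0.41·exp(−0.3×5.2) = 0.0862
Solid-volume conservation: h(1−n) = h₀(1−n₀) ⇒ h = h₀·(1−n₀)/(1−n)
h = 0.046 × (1 − 0.41)/(1 − 0.0862) = 0.046 × 0.6456 = 0.0297 km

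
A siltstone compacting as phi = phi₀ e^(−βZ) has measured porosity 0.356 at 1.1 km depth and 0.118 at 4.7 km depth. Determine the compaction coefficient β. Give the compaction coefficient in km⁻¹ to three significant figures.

Athy: phi(Z) = phi₀ e^(−βZ) ⇒ phi₁/phi₂ = e^{β(Z₂−Z₁)} ⇒ β = ln(phi₁/phi₂)/(Z₂−Z₁)
β = ln(0.356/0.118) / (4.7 − 1.1) = ln(3.017) / 3.6 = 1.1042 / 3.6 = 0.3067 km⁻¹

0.307 km⁻¹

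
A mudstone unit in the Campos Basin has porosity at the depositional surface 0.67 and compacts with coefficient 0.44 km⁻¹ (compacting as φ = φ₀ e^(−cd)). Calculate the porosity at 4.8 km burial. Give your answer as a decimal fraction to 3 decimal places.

0.081

φ = φ₀·exp(−c·d) = 0.67 × exp(−0.44 × 4.8) = 0.67 × exp(−2.112)
  = 0.67 × 0.1210 = 0.0811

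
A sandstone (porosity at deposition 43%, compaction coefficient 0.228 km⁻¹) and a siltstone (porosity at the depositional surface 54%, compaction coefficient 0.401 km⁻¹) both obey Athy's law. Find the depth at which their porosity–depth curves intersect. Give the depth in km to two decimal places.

1.32 km

Set phi₀ₐ e^(−βₐz) = phi₀ᵦ e^(−βᵦz) ⇒ ln(phi₀ₐ/phi₀ᵦ) = (βₐ − βᵦ)·z
z = ln(0.43/0.54) / (0.228 − 0.401) = -0.2278 / -0.173 = 1.317 km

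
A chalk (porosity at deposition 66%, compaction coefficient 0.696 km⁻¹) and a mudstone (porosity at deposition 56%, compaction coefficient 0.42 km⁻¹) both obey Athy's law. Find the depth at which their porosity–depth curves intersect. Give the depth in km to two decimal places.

Set phi₀ₐ e^(−kₐz) = phi₀ᵦ e^(−kᵦz) ⇒ ln(phi₀ₐ/phi₀ᵦ) = (kₐ − kᵦ)·z
z = ln(0.66/0.56) / (0.696 − 0.42) = 0.1643 / 0.276 = 0.595 km

0.60 km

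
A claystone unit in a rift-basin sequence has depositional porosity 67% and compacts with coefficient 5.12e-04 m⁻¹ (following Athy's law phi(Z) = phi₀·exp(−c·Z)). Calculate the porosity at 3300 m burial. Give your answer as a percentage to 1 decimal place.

Working in km (1 km = 1000 m; c in km⁻¹ = c in m⁻¹ × 1000):
phi = phi₀·exp(−c·Z) = 0.67 × exp(−0.512 × 3.3) = 0.67 × exp(−1.69)
  = 0.67 × 0.1846 = 0.1237

12.4%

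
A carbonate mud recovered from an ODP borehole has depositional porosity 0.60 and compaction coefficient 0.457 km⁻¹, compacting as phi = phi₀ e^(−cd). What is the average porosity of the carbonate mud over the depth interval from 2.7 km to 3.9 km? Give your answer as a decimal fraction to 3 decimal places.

⟨phi⟩ = (1/(d₂−d₁)) ∫ phi₀ e^(−cd) dd = phi₀·(e^(−c·d₁) − e^(−c·d₂)) / (c·(d₂−d₁))
e^(−0.457×2.7) = 0.2912; e^(−0.457×3.9) = 0.1683
⟨phi⟩ = 0.6 × (0.2912 − 0.1683) / (0.457 × 1.2) = 0.6 × 0.2241 = 0.1345

0.134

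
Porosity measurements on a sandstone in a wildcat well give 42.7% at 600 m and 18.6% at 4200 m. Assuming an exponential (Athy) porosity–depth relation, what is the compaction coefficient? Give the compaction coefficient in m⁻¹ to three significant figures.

0.000231 m⁻¹

Working in km (1 km = 1000 m; k in km⁻¹ = k in m⁻¹ × 1000):
Athy: phi(z) = phi₀ e^(−kz) ⇒ phi₁/phi₂ = e^{k(z₂−z₁)} ⇒ k = ln(phi₁/phi₂)/(z₂−z₁)
k = ln(0.427/0.186) / (4.2 − 0.6) = ln(2.296) / 3.6 = 0.8310 / 3.6 = 0.2308 km⁻¹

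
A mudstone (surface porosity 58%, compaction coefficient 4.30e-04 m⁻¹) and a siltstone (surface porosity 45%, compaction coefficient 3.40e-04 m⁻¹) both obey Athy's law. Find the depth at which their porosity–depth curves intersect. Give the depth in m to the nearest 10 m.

2820 m

Working in km (1 km = 1000 m; k in km⁻¹ = k in m⁻¹ × 1000):
Set n₀ₐ e^(−kₐZ) = n₀ᵦ e^(−kᵦZ) ⇒ ln(n₀ₐ/n₀ᵦ) = (kₐ − kᵦ)·Z
Z = ln(0.58/0.45) / (0.43 − 0.34) = 0.2538 / 0.09 = 2.820 km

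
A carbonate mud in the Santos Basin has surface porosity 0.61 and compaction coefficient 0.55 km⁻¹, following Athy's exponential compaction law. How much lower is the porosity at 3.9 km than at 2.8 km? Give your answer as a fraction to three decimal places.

phi(2.8) = 0.61·e^(−0.55×2.8) = 0.1308
phi(3.9) = 0.61·e^(−0.55×3.9) = 0.0714
Δphi = 0.1308 − 0.0714 = 0.0594

0.059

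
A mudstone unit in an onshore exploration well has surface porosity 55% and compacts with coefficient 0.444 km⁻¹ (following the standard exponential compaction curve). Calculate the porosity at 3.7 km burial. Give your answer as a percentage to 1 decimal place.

phi = phi₀·exp(−c·d) = 0.55 × exp(−0.444 × 3.7) = 0.55 × exp(−1.643)
  = 0.55 × 0.1934 = 0.1064

10.6%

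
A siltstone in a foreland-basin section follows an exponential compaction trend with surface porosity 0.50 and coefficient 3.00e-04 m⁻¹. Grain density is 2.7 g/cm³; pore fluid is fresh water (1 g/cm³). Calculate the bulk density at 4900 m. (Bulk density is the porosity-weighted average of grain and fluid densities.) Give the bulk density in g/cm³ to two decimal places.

2.50 g/cm³

Working in km (1 km = 1000 m; β in km⁻¹ = β in m⁻¹ × 1000):
Porosity at depth: φ = 0.5·exp(−0.3×4.9) = 0.5×0.2299 = 0.1150
Bulk density: ρ_b = (1−φ)ρ_g + φ·ρ_f = 0.8850×2.7 + 0.1150×1
       = 2.390 + 0.115 = 2.505 g/cm³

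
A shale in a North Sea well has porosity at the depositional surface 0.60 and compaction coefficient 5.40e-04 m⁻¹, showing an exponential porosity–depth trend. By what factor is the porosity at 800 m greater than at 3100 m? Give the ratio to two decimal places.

Working in km (1 km = 1000 m; β in km⁻¹ = β in m⁻¹ × 1000):
phi(Z₁)/phi(Z₂) = e^(−β·Z₁)/e^(−β·Z₂) = e^{β(Z₂−Z₁)}
= exp(0.54 × 2.3) = exp(1.242) = 3.4625

3.46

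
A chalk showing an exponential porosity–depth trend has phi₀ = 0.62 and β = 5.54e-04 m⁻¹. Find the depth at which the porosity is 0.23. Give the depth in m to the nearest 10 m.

1790 m

Working in km (1 km = 1000 m; β in km⁻¹ = β in m⁻¹ × 1000):
Invert Athy's law: Z = ln(phi₀/phi) / β
Z = ln(0.62/0.23) / 0.554 = ln(2.696) / 0.554 = 0.9916 / 0.554 = 1.790 km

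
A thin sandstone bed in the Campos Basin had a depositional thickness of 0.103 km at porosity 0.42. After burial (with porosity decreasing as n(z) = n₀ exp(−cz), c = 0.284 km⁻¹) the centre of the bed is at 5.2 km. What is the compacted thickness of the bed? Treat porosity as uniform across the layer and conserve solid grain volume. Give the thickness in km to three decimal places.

0.066 km

Porosity at 5.2 km: n = 0.42·exp(−0.284×5.2) = 0.0959
Solid-volume conservation: h(1−n) = h₀(1−n₀) ⇒ h = h₀·(1−n₀)/(1−n)
h = 0.103 × (1 − 0.42)/(1 − 0.0959) = 0.103 × 0.6415 = 0.0661 km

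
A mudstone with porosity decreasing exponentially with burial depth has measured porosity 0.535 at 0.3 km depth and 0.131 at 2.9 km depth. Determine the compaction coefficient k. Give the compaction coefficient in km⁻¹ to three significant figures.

Athy: n(d) = n₀ e^(−kd) ⇒ n₁/n₂ = e^{k(d₂−d₁)} ⇒ k = ln(n₁/n₂)/(d₂−d₁)
k = ln(0.535/0.131) / (2.9 − 0.3) = ln(4.084) / 2.6 = 1.4071 / 2.6 = 0.5412 km⁻¹

0.541 km⁻¹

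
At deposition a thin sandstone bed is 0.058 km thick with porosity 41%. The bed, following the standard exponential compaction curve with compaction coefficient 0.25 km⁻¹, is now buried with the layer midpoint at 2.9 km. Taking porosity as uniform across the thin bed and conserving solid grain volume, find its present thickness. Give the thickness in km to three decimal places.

0.043 km

Porosity at 2.9 km: phi = 0.41·exp(−0.25×2.9) = 0.1986
Solid-volume conservation: h(1−phi) = h₀(1−phi₀) ⇒ h = h₀·(1−phi₀)/(1−phi)
h = 0.058 × (1 − 0.41)/(1 − 0.1986) = 0.058 × 0.7362 = 0.0427 km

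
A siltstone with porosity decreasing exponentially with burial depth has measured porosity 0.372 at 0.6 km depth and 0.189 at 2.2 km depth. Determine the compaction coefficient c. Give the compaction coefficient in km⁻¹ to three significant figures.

0.423 km⁻¹

Athy: φ(Z) = φ₀ e^(−cZ) ⇒ φ₁/φ₂ = e^{c(Z₂−Z₁)} ⇒ c = ln(φ₁/φ₂)/(Z₂−Z₁)
c = ln(0.372/0.189) / (2.2 − 0.6) = ln(1.968) / 1.6 = 0.6771 / 1.6 = 0.4232 km⁻¹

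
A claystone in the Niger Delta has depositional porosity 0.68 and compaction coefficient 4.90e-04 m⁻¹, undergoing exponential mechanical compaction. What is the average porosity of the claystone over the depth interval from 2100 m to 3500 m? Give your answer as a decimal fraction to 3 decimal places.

0.176

Working in km (1 km = 1000 m; k in km⁻¹ = k in m⁻¹ × 1000):
⟨phi⟩ = (1/(d₂−d₁)) ∫ phi₀ e^(−kd) dd = phi₀·(e^(−k·d₁) − e^(−k·d₂)) / (k·(d₂−d₁))
e^(−0.49×2.1) = 0.3574; e^(−0.49×3.5) = 0.1800
⟨phi⟩ = 0.68 × (0.3574 − 0.1800) / (0.49 × 1.4) = 0.68 × 0.2586 = 0.1758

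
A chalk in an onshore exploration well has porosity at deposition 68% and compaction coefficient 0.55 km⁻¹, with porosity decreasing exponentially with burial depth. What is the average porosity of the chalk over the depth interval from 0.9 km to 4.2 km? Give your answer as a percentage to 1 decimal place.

⟨n⟩ = (1/(d₂−d₁)) ∫ n₀ e^(−cd) dd = n₀·(e^(−c·d₁) − e^(−c·d₂)) / (c·(d₂−d₁))
e^(−0.55×0.9) = 0.6096; e^(−0.55×4.2) = 0.0993
⟨n⟩ = 0.68 × (0.6096 − 0.0993) / (0.55 × 3.3) = 0.68 × 0.2812 = 0.1912

19.1%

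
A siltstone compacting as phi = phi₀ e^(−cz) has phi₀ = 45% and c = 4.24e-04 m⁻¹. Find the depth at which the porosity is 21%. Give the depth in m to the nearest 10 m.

1800 m

Working in km (1 km = 1000 m; c in km⁻¹ = c in m⁻¹ × 1000):
Invert Athy's law: z = ln(phi₀/phi) / c
z = ln(0.45/0.21) / 0.424 = ln(2.143) / 0.424 = 0.7621 / 0.424 = 1.798 km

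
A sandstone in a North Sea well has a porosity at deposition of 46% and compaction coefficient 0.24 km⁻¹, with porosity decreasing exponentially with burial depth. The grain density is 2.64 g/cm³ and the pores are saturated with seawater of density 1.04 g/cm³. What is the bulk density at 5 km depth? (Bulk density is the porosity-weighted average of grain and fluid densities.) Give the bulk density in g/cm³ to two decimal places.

Porosity at depth: φ = 0.46·exp(−0.24×5) = 0.46×0.3012 = 0.1385
Bulk density: ρ_b = (1−φ)ρ_g + φ·ρ_f = 0.8615×2.64 + 0.1385×1.04
       = 2.274 + 0.144 = 2.418 g/cm³

2.42 g/cm³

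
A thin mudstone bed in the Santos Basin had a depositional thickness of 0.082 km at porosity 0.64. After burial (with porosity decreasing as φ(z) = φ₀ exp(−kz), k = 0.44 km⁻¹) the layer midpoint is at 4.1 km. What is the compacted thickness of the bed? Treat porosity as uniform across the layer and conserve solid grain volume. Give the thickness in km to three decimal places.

0.033 km

Porosity at 4.1 km: φ = 0.64·exp(−0.44×4.1) = 0.1054
Solid-volume conservation: h(1−φ) = h₀(1−φ₀) ⇒ h = h₀·(1−φ₀)/(1−φ)
h = 0.082 × (1 − 0.64)/(1 − 0.1054) = 0.082 × 0.4024 = 0.0330 km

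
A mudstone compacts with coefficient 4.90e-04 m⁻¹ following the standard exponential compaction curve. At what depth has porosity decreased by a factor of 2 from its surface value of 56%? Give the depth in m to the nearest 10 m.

1410 m

Working in km (1 km = 1000 m; k in km⁻¹ = k in m⁻¹ × 1000):
n/n₀ = 1/2 ⇒ exp(−k·z) = 1/2 ⇒ z = ln(2) / k
z = 0.6931 / 0.49 = 1.415 km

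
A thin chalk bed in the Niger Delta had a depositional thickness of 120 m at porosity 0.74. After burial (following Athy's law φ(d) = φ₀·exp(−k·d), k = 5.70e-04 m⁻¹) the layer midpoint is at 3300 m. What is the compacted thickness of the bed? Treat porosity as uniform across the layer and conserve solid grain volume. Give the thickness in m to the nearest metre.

35 m

Working in km (1 km = 1000 m; k in km⁻¹ = k in m⁻¹ × 1000):
Porosity at 3.3 km: φ = 0.74·exp(−0.57×3.3) = 0.1128
Solid-volume conservation: h(1−φ) = h₀(1−φ₀) ⇒ h = h₀·(1−φ₀)/(1−φ)
h = 0.12 × (1 − 0.74)/(1 − 0.1128) = 0.12 × 0.2931 = 0.0352 km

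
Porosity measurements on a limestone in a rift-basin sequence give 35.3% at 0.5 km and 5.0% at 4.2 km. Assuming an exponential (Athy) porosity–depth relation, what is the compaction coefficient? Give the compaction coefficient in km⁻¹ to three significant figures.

0.528 km⁻¹

Athy: n(z) = n₀ e^(−βz) ⇒ n₁/n₂ = e^{β(z₂−z₁)} ⇒ β = ln(n₁/n₂)/(z₂−z₁)
β = ln(0.353/0.05) / (4.2 − 0.5) = ln(7.06) / 3.7 = 1.9544 / 3.7 = 0.5282 km⁻¹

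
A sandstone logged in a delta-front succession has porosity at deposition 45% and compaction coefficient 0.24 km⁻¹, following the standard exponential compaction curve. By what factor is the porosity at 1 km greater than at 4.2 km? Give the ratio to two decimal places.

phi(Z₁)/phi(Z₂) = e^(−β·Z₁)/e^(−β·Z₂) = e^{β(Z₂−Z₁)}
= exp(0.24 × 3.2) = exp(0.768) = 2.1555

2.16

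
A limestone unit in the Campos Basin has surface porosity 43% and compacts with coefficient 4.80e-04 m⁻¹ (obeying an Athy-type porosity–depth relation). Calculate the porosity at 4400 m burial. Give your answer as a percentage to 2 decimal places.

Working in km (1 km = 1000 m; c in km⁻¹ = c in m⁻¹ × 1000):
φ = φ₀·exp(−c·Z) = 0.43 × exp(−0.48 × 4.4) = 0.43 × exp(−2.112)
  = 0.43 × 0.1210 = 0.0520

5.20%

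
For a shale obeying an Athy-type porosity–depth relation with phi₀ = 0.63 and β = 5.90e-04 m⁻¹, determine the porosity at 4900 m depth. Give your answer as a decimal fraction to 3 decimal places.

0.035

Working in km (1 km = 1000 m; β in km⁻¹ = β in m⁻¹ × 1000):
phi = phi₀·exp(−β·d) = 0.63 × exp(−0.59 × 4.9) = 0.63 × exp(−2.891)
  = 0.63 × 0.0555 = 0.0350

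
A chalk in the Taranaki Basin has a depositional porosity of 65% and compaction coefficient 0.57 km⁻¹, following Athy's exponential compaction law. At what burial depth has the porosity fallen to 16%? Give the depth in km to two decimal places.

2.46 km

Invert Athy's law: d = ln(φ₀/φ) / β
d = ln(0.65/0.16) / 0.57 = ln(4.062) / 0.57 = 1.4018 / 0.57 = 2.459 km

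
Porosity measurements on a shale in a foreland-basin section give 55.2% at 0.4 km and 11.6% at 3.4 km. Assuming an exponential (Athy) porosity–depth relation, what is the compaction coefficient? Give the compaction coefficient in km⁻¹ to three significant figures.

0.520 km⁻¹

Athy: phi(d) = phi₀ e^(−cd) ⇒ phi₁/phi₂ = e^{c(d₂−d₁)} ⇒ c = ln(phi₁/phi₂)/(d₂−d₁)
c = ln(0.552/0.116) / (3.4 − 0.4) = ln(4.759) / 3 = 1.5600 / 3 = 0.52 km⁻¹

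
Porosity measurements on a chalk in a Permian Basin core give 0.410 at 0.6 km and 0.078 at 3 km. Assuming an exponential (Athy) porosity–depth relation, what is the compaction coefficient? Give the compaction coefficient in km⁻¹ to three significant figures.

Athy: phi(d) = phi₀ e^(−cd) ⇒ phi₁/phi₂ = e^{c(d₂−d₁)} ⇒ c = ln(phi₁/phi₂)/(d₂−d₁)
c = ln(0.41/0.078) / (3 − 0.6) = ln(5.256) / 2.4 = 1.6594 / 2.4 = 0.6914 km⁻¹

0.691 km⁻¹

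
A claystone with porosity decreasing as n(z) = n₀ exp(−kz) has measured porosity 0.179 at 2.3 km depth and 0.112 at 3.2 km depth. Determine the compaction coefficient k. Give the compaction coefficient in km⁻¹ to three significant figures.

Athy: n(z) = n₀ e^(−kz) ⇒ n₁/n₂ = e^{k(z₂−z₁)} ⇒ k = ln(n₁/n₂)/(z₂−z₁)
k = ln(0.179/0.112) / (3.2 − 2.3) = ln(1.598) / 0.9 = 0.4689 / 0.9 = 0.521 km⁻¹

0.521 km⁻¹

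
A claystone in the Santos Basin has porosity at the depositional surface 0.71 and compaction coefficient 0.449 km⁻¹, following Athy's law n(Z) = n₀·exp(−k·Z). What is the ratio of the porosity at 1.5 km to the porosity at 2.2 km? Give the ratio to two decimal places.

1.37

n(Z₁)/n(Z₂) = e^(−k·Z₁)/e^(−k·Z₂) = e^{k(Z₂−Z₁)}
= exp(0.449 × 0.7) = exp(0.3143) = 1.3693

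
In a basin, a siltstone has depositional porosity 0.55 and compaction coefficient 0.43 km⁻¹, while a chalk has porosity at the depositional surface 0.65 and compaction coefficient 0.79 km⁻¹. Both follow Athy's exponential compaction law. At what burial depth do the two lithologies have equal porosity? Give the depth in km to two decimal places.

0.46 km

Set φ₀ₐ e^(−βₐZ) = φ₀ᵦ e^(−βᵦZ) ⇒ ln(φ₀ₐ/φ₀ᵦ) = (βₐ − βᵦ)·Z
Z = ln(0.55/0.65) / (0.43 − 0.79) = -0.1671 / -0.36 = 0.464 km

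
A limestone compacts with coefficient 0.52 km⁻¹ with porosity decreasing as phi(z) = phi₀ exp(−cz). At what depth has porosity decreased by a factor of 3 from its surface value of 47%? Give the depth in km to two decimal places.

phi/phi₀ = 1/3 ⇒ exp(−c·z) = 1/3 ⇒ z = ln(3) / c
z = 1.0986 / 0.52 = 2.113 km

2.11 km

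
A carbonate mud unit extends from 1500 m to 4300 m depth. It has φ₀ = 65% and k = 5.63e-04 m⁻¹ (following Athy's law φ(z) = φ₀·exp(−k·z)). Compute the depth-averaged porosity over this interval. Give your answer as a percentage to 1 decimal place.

Working in km (1 km = 1000 m; k in km⁻¹ = k in m⁻¹ × 1000):
⟨φ⟩ = (1/(z₂−z₁)) ∫ φ₀ e^(−kz) dz = φ₀·(e^(−k·z₁) − e^(−k·z₂)) / (k·(z₂−z₁))
e^(−0.563×1.5) = 0.4298; e^(−0.563×4.3) = 0.0888
⟨φ⟩ = 0.65 × (0.4298 − 0.0888) / (0.563 × 2.8) = 0.65 × 0.2163 = 0.1406

14.1%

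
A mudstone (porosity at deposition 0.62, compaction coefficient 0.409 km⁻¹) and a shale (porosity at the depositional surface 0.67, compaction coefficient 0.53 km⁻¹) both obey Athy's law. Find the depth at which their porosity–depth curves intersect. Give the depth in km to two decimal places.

0.64 km

Set phi₀ₐ e^(−cₐz) = phi₀ᵦ e^(−cᵦz) ⇒ ln(phi₀ₐ/phi₀ᵦ) = (cₐ − cᵦ)·z
z = ln(0.62/0.67) / (0.409 − 0.53) = -0.0776 / -0.121 = 0.641 km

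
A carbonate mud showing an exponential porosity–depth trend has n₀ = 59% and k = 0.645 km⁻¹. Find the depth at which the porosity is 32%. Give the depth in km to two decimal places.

Invert Athy's law: d = ln(n₀/n) / k
d = ln(0.59/0.32) / 0.645 = ln(1.844) / 0.645 = 0.6118 / 0.645 = 0.949 km

0.95 km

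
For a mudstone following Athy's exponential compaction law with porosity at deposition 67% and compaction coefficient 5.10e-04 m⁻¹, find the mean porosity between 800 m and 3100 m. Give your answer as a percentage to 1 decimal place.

Working in km (1 km = 1000 m; c in km⁻¹ = c in m⁻¹ × 1000):
⟨phi⟩ = (1/(Z₂−Z₁)) ∫ phi₀ e^(−cZ) dZ = phi₀·(e^(−c·Z₁) − e^(−c·Z₂)) / (c·(Z₂−Z₁))
e^(−0.51×0.8) = 0.6650; e^(−0.51×3.1) = 0.2058
⟨phi⟩ = 0.67 × (0.6650 − 0.2058) / (0.51 × 2.3) = 0.67 × 0.3915 = 0.2623

26.2%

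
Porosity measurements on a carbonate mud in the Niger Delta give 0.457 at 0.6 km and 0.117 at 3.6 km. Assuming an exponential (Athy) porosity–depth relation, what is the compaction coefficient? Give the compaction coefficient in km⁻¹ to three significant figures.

0.454 km⁻¹

Athy: n(z) = n₀ e^(−βz) ⇒ n₁/n₂ = e^{β(z₂−z₁)} ⇒ β = ln(n₁/n₂)/(z₂−z₁)
β = ln(0.457/0.117) / (3.6 − 0.6) = ln(3.906) / 3 = 1.3625 / 3 = 0.4542 km⁻¹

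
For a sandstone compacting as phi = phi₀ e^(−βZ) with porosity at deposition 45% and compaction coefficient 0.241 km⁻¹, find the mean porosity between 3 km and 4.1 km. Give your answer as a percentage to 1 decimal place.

⟨phi⟩ = (1/(Z₂−Z₁)) ∫ phi₀ e^(−βZ) dZ = phi₀·(e^(−β·Z₁) − e^(−β·Z₂)) / (β·(Z₂−Z₁))
e^(−0.241×3) = 0.4853; e^(−0.241×4.1) = 0.3723
⟨phi⟩ = 0.45 × (0.4853 − 0.3723) / (0.241 × 1.1) = 0.45 × 0.4263 = 0.1918

19.2%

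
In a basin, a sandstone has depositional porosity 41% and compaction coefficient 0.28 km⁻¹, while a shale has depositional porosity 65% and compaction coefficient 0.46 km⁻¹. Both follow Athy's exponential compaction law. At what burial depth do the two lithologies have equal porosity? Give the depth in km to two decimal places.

Set n₀ₐ e^(−βₐd) = n₀ᵦ e^(−βᵦd) ⇒ ln(n₀ₐ/n₀ᵦ) = (βₐ − βᵦ)·d
d = ln(0.41/0.65) / (0.28 − 0.46) = -0.4608 / -0.18 = 2.560 km

2.56 km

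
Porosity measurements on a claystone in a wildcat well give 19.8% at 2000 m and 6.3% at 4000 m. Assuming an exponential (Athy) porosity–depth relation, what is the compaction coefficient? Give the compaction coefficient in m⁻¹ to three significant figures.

0.000573 m⁻¹

Working in km (1 km = 1000 m; β in km⁻¹ = β in m⁻¹ × 1000):
Athy: n(z) = n₀ e^(−βz) ⇒ n₁/n₂ = e^{β(z₂−z₁)} ⇒ β = ln(n₁/n₂)/(z₂−z₁)
β = ln(0.198/0.063) / (4 − 2) = ln(3.143) / 2 = 1.1451 / 2 = 0.5726 km⁻¹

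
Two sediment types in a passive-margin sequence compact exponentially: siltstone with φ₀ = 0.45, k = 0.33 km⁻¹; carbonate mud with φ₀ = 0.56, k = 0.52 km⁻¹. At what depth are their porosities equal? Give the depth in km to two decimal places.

1.15 km

Set φ₀ₐ e^(−kₐZ) = φ₀ᵦ e^(−kᵦZ) ⇒ ln(φ₀ₐ/φ₀ᵦ) = (kₐ − kᵦ)·Z
Z = ln(0.45/0.56) / (0.33 − 0.52) = -0.2187 / -0.19 = 1.151 km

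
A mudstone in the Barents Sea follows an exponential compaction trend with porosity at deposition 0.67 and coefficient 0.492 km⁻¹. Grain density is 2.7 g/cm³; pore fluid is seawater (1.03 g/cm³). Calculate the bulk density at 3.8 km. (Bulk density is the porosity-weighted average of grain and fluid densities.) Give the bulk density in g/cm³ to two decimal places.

Porosity at depth: n = 0.67·exp(−0.492×3.8) = 0.67×0.1542 = 0.1033
Bulk density: ρ_b = (1−n)ρ_g + n·ρ_f = 0.8967×2.7 + 0.1033×1.03
       = 2.421 + 0.106 = 2.527 g/cm³

2.53 g/cm³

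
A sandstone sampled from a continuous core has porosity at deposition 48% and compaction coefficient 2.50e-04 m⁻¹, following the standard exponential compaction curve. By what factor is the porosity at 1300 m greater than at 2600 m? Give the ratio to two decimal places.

1.38

Working in km (1 km = 1000 m; k in km⁻¹ = k in m⁻¹ × 1000):
φ(Z₁)/φ(Z₂) = e^(−k·Z₁)/e^(−k·Z₂) = e^{k(Z₂−Z₁)}
= exp(0.25 × 1.3) = exp(0.325) = 1.3840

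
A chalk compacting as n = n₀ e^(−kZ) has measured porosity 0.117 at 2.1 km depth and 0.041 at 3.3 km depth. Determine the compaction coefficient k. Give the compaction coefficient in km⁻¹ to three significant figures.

Athy: n(Z) = n₀ e^(−kZ) ⇒ n₁/n₂ = e^{k(Z₂−Z₁)} ⇒ k = ln(n₁/n₂)/(Z₂−Z₁)
k = ln(0.117/0.041) / (3.3 − 2.1) = ln(2.854) / 1.2 = 1.0486 / 1.2 = 0.8738 km⁻¹

0.874 km⁻¹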